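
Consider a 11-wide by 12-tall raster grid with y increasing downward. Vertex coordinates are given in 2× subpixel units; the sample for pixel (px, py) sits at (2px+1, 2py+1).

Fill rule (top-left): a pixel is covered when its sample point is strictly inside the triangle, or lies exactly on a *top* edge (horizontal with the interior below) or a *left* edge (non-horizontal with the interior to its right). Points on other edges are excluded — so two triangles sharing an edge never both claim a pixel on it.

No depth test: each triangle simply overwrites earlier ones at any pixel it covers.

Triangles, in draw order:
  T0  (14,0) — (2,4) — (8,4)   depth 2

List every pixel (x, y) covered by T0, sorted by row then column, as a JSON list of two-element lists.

T0:
  2·area = 24  (B↔C swapped to make it positive)
  edge (14, 0)→(8, 4): d=(-6,4) right/bottom  bias=-1
  edge (8, 4)→(2, 4): d=(-6,0) right/bottom  bias=-1
  edge (2, 4)→(14, 0): d=(12,-4) top-left  bias=+0
    (5,0)@(11, 1): e=[6,18,0] → X  [on edge]
    (6,0)@(13, 1): e=[-2,18,8] → .
    (2,1)@(5, 3): e=[18,6,0] → X  [on edge]
    (3,1)@(7, 3): e=[10,6,8] → X
    (4,1)@(9, 3): e=[2,6,16] → X
    (5,1)@(11, 3): e=[-6,6,24] → .
    (2,2)@(5, 5): e=[6,-6,24] → .
    (3,2)@(7, 5): e=[-2,-6,32] → .
    (4,2)@(9, 5): e=[-10,-6,40] → .
  covered (4 px):
    . . . . . X . . . . .
    . . X X X . . . . . .
    . . . . . . . . . . .
    . . . . . . . . . . .
    . . . . . . . . . . .
    . . . . . . . . . . .
    . . . . . . . . . . .
    . . . . . . . . . . .
    . . . . . . . . . . .
    . . . . . . . . . . .
    . . . . . . . . . . .
    . . . . . . . . . . .

Answer: [[5,0],[2,1],[3,1],[4,1]]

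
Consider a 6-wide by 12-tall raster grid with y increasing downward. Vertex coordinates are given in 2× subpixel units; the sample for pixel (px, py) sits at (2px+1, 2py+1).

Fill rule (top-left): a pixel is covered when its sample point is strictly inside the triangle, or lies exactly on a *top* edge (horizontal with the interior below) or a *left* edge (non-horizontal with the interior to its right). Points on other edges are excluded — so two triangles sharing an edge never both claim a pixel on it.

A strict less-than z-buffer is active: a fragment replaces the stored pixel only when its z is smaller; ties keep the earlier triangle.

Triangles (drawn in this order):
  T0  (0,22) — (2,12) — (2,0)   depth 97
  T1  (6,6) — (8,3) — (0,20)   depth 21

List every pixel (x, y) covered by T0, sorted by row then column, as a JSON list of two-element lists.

T0:
  2·area = 24  (B↔C swapped to make it positive)
  edge (0, 22)→(2, 0): d=(2,-22) top-left  bias=+0
  edge (2, 0)→(2, 12): d=(0,12) right/bottom  bias=-1
  edge (2, 12)→(0, 22): d=(-2,10) right/bottom  bias=-1
    (1,3)@(3, 7): e=[36,-12,0] → ·  [on edge]
    (0,5)@(1, 11): e=[0,12,12] → #  [on edge]
    (1,5)@(3, 11): e=[44,-12,-8] → ·
    (0,6)@(1, 13): e=[4,12,8] → #
    (1,6)@(3, 13): e=[48,-12,-12] → ·
    (0,7)@(1, 15): e=[8,12,4] → #
    (1,7)@(3, 15): e=[52,-12,-16] → ·
    (0,8)@(1, 17): e=[12,12,0] → ·  [on edge]
  covered (3 px):
    · · · · · ·
    · · · · · ·
    · · · · · ·
    · · · · · ·
    · · · · · ·
    # · · · · ·
    # · · · · ·
    # · · · · ·
    · · · · · ·
    · · · · · ·
    · · · · · ·
    · · · · · ·
T1:
  2·area = 10
  edge (6, 6)→(8, 3): d=(2,-3) top-left  bias=+0
  edge (8, 3)→(0, 20): d=(-8,17) right/bottom  bias=-1
  edge (0, 20)→(6, 6): d=(6,-14) top-left  bias=+0
    (3,2)@(7, 5): e=[1,1,8] → #
    (4,2)@(9, 5): e=[7,-33,36] → ·
    (3,3)@(7, 7): e=[5,-15,20] → ·
    (2,4)@(5, 9): e=[3,3,4] → #
    (3,4)@(7, 9): e=[9,-31,32] → ·
    (2,5)@(5, 11): e=[7,-13,16] → ·
    (1,6)@(3, 13): e=[5,5,0] → #  [on edge]
    (2,6)@(5, 13): e=[11,-29,28] → ·
    (1,7)@(3, 15): e=[9,-11,12] → ·
  covered (3 px):
    · · · · · ·
    · · · · · ·
    · · · # · ·
    · · · · · ·
    · · # · · ·
    · · · · · ·
    · # · · · ·
    · · · · · ·
    · · · · · ·
    · · · · · ·
    · · · · · ·
    · · · · · ·

Final: [[0,5],[0,6],[0,7]]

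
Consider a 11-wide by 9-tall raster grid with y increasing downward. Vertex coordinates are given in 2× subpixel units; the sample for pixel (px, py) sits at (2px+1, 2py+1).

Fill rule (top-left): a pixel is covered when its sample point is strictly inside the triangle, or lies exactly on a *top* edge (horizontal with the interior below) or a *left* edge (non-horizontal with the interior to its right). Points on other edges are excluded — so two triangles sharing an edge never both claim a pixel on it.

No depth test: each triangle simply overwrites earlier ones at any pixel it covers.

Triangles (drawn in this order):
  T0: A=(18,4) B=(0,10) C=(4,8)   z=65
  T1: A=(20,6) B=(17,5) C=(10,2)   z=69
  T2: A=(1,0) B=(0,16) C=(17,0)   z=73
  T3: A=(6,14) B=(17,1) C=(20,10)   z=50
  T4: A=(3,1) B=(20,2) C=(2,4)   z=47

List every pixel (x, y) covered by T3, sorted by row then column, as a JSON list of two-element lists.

T0:
  2·area = 12
  edge (18, 4)→(0, 10): d=(-18,6) right/bottom  bias=-1
  edge (0, 10)→(4, 8): d=(4,-2) top-left  bias=+0
  edge (4, 8)→(18, 4): d=(14,-4) top-left  bias=+0
    (10,1)@(21, 3): e=[0,14,-2] → .  [on edge]
    (7,2)@(15, 5): e=[0,10,2] → .  [on edge]
    (4,3)@(9, 7): e=[0,6,6] → .  [on edge]
    (1,4)@(3, 9): e=[0,2,10] → .  [on edge]
  covered (0 px):
    . . . . . . . . . . .
    . . . . . . . . . . .
    . . . . . . . . . . .
    . . . . . . . . . . .
    . . . . . . . . . . .
    . . . . . . . . . . .
    . . . . . . . . . . .
    . . . . . . . . . . .
    . . . . . . . . . . .
T1:
  2·area = 2
  edge (20, 6)→(17, 5): d=(-3,-1) top-left  bias=+0
  edge (17, 5)→(10, 2): d=(-7,-3) top-left  bias=+0
  edge (10, 2)→(20, 6): d=(10,4) right/bottom  bias=-1
    (2,0)@(5, 1): e=[0,-8,10] → .  [on edge]
    (5,1)@(11, 3): e=[0,-4,6] → .  [on edge]
    (8,2)@(17, 5): e=[0,0,2] → X  [on edge]
    (9,2)@(19, 5): e=[2,6,-6] → .
    (8,3)@(17, 7): e=[-6,-14,22] → .
  covered (1 px):
    . . . . . . . . . . .
    . . . . . . . . . . .
    . . . . . . . . X . .
    . . . . . . . . . . .
    . . . . . . . . . . .
    . . . . . . . . . . .
    . . . . . . . . . . .
    . . . . . . . . . . .
    . . . . . . . . . . .
T2:
  2·area = 256  (B↔C swapped to make it positive)
  edge (1, 0)→(17, 0): d=(16,0) top-left  bias=+0
  edge (17, 0)→(0, 16): d=(-17,16) right/bottom  bias=-1
  edge (0, 16)→(1, 0): d=(1,-16) top-left  bias=+0
    (0,0)@(1, 1): e=[16,239,1] → X
    (1,0)@(3, 1): e=[16,207,33] → X
    (2,0)@(5, 1): e=[16,175,65] → X
    (3,0)@(7, 1): e=[16,143,97] → X
    (4,0)@(9, 1): e=[16,111,129] → X
    (5,0)@(11, 1): e=[16,79,161] → X
    (6,0)@(13, 1): e=[16,47,193] → X
    (7,0)@(15, 1): e=[16,15,225] → X
    (8,0)@(17, 1): e=[16,-17,257] → .
    (0,1)@(1, 3): e=[48,205,3] → X
    (7,1)@(15, 3): e=[48,-19,227] → .
    (0,2)@(1, 5): e=[80,171,5] → X
  covered (36 px):
    X X X X X X X X . . .
    X X X X X X X . . . .
    X X X X X X . . . . .
    X X X X X . . . . . .
    X X X X . . . . . . .
    X X X . . . . . . . .
    X X . . . . . . . . .
    X . . . . . . . . . .
    . . . . . . . . . . .
T3:
  2·area = 138
  edge (6, 14)→(17, 1): d=(11,-13) top-left  bias=+0
  edge (17, 1)→(20, 10): d=(3,9) right/bottom  bias=-1
  edge (20, 10)→(6, 14): d=(-14,4) right/bottom  bias=-1
    (8,0)@(17, 1): e=[0,0,138] → .  [on edge]
    (8,1)@(17, 3): e=[22,6,110] → X
    (9,1)@(19, 3): e=[48,-12,102] → .
    (7,2)@(15, 5): e=[18,30,90] → X
    (9,2)@(19, 5): e=[70,-6,74] → .
    (6,3)@(13, 7): e=[14,54,70] → X
    (9,3)@(19, 7): e=[92,0,46] → .  [on edge]
    (5,4)@(11, 9): e=[10,78,50] → X
    (9,4)@(19, 9): e=[114,6,18] → X
    (10,4)@(21, 9): e=[140,-12,10] → .
    (4,5)@(9, 11): e=[6,102,30] → X
    (8,5)@(17, 11): e=[110,30,-2] → .
    (10,6)@(21, 13): e=[184,0,-46] → .  [on edge]
  covered (17 px):
    . . . . . . . . . . .
    . . . . . . . . X . .
    . . . . . . . X X . .
    . . . . . . X X X . .
    . . . . . X X X X X .
    . . . . X X X X . . .
    . . . X X . . . . . .
    . . . . . . . . . . .
    . . . . . . . . . . .
T4:
  2·area = 52
  edge (3, 1)→(20, 2): d=(17,1) right/bottom  bias=-1
  edge (20, 2)→(2, 4): d=(-18,2) right/bottom  bias=-1
  edge (2, 4)→(3, 1): d=(1,-3) top-left  bias=+0
    (1,0)@(3, 1): e=[0,52,0] → .  [on edge]
    (1,1)@(3, 3): e=[34,16,2] → X
    (2,1)@(5, 3): e=[32,12,8] → X
    (3,1)@(7, 3): e=[30,8,14] → X
    (4,1)@(9, 3): e=[28,4,20] → X
    (5,1)@(11, 3): e=[26,0,26] → .  [on edge]
    (1,2)@(3, 5): e=[68,-20,4] → .
    (2,2)@(5, 5): e=[66,-24,10] → .
    (3,2)@(7, 5): e=[64,-28,16] → .
    (4,2)@(9, 5): e=[62,-32,22] → .
    (0,3)@(1, 7): e=[104,-52,0] → .  [on edge]
  covered (4 px):
    . . . . . . . . . . .
    . X X X X . . . . . .
    . . . . . . . . . . .
    . . . . . . . . . . .
    . . . . . . . . . . .
    . . . . . . . . . . .
    . . . . . . . . . . .
    . . . . . . . . . . .
    . . . . . . . . . . .

Answer: [[8,1],[7,2],[8,2],[6,3],[7,3],[8,3],[5,4],[6,4],[7,4],[8,4],[9,4],[4,5],[5,5],[6,5],[7,5],[3,6],[4,6]]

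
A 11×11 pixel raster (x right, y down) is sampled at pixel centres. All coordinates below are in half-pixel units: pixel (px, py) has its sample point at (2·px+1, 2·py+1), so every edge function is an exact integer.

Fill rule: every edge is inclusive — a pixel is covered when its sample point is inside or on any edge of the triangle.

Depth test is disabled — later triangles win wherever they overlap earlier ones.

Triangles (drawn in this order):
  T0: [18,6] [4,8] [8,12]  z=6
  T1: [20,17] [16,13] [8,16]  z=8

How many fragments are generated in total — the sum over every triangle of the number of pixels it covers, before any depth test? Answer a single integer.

T0:
  2·area = 64  (B↔C swapped to make it positive)
  edge (18, 6)→(8, 12): d=(-10,6) inclusive
  edge (8, 12)→(4, 8): d=(-4,-4) inclusive
  edge (4, 8)→(18, 6): d=(14,-2) inclusive
    (0,2)@(1, 5): e=[112,0,-48] → ·  [on edge]
    (1,3)@(3, 7): e=[80,0,-16] → ·  [on edge]
    (5,3)@(11, 7): e=[32,32,0] → #  [on edge]
    (6,3)@(13, 7): e=[20,40,4] → #
    (7,3)@(15, 7): e=[8,48,8] → #
    (8,3)@(17, 7): e=[-4,56,12] → ·
    (2,4)@(5, 9): e=[48,0,16] → #  [on edge]
    (3,4)@(7, 9): e=[36,8,20] → #
    (4,4)@(9, 9): e=[24,16,24] → #
    (6,4)@(13, 9): e=[0,32,32] → #  [on edge]
    (7,4)@(15, 9): e=[-12,40,36] → ·
    (2,5)@(5, 11): e=[28,-8,44] → ·
    (3,5)@(7, 11): e=[16,0,48] → #  [on edge]
    (4,6)@(9, 13): e=[-16,0,80] → ·  [on edge]
    (1,7)@(3, 15): e=[0,-32,96] → ·  [on edge]
    (5,7)@(11, 15): e=[-48,0,112] → ·  [on edge]
    (6,8)@(13, 17): e=[-80,0,144] → ·  [on edge]
    (7,9)@(15, 19): e=[-112,0,176] → ·  [on edge]
    (8,10)@(17, 21): e=[-144,0,208] → ·  [on edge]
  covered (10 px):
    · · · · · · · · · · ·
    · · · · · · · · · · ·
    · · · · · · · · · · ·
    · · · · · # # # · · ·
    · · # # # # # · · · ·
    · · · # # · · · · · ·
    · · · · · · · · · · ·
    · · · · · · · · · · ·
    · · · · · · · · · · ·
    · · · · · · · · · · ·
    · · · · · · · · · · ·
T1:
  2·area = 44  (B↔C swapped to make it positive)
  edge (20, 17)→(8, 16): d=(-12,-1) inclusive
  edge (8, 16)→(16, 13): d=(8,-3) inclusive
  edge (16, 13)→(20, 17): d=(4,4) inclusive
    (5,7)@(11, 15): e=[15,1,28] → #
    (6,7)@(13, 15): e=[17,7,20] → #
    (7,7)@(15, 15): e=[19,13,12] → #
    (8,7)@(17, 15): e=[21,19,4] → #
    (9,7)@(19, 15): e=[23,25,-4] → ·
    (5,8)@(11, 17): e=[-9,17,36] → ·
    (6,8)@(13, 17): e=[-7,23,28] → ·
    (7,8)@(15, 17): e=[-5,29,20] → ·
    (8,8)@(17, 17): e=[-3,35,12] → ·
  covered (4 px):
    · · · · · · · · · · ·
    · · · · · · · · · · ·
    · · · · · · · · · · ·
    · · · · · · · · · · ·
    · · · · · · · · · · ·
    · · · · · · · · · · ·
    · · · · · · · · · · ·
    · · · · · # # # # · ·
    · · · · · · · · · · ·
    · · · · · · · · · · ·
    · · · · · · · · · · ·

Final: 14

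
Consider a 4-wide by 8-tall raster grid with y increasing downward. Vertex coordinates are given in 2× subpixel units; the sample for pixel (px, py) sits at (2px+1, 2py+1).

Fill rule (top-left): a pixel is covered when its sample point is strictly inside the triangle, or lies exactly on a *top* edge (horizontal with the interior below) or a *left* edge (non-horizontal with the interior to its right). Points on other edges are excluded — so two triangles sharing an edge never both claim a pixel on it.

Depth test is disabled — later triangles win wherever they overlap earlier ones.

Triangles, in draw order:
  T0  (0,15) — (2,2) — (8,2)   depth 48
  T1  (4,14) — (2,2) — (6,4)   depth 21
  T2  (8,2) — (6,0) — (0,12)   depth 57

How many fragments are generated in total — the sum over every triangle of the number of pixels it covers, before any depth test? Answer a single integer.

T0:
  2·area = 78
  edge (0, 15)→(2, 2): d=(2,-13) top-left  bias=+0
  edge (2, 2)→(8, 2): d=(6,0) top-left  bias=+0
  edge (8, 2)→(0, 15): d=(-8,13) right/bottom  bias=-1
    (1,1)@(3, 3): e=[15,6,57] → X
    (2,1)@(5, 3): e=[41,6,31] → X
    (3,1)@(7, 3): e=[67,6,5] → X
    (1,2)@(3, 5): e=[19,18,41] → X
    (3,2)@(7, 5): e=[71,18,-11] → .
    (1,3)@(3, 7): e=[23,30,25] → X
    (2,3)@(5, 7): e=[49,30,-1] → .
    (0,4)@(1, 9): e=[1,42,35] → X
    (2,4)@(5, 9): e=[53,42,-17] → .
    (0,5)@(1, 11): e=[5,54,19] → X
    (1,5)@(3, 11): e=[31,54,-7] → .
    (0,6)@(1, 13): e=[9,66,3] → X
  covered (10 px):
    . . . .
    . X X X
    . X X .
    . X . .
    X X . .
    X . . .
    X . . .
    . . . .
T1:
  2·area = 44
  edge (4, 14)→(2, 2): d=(-2,-12) top-left  bias=+0
  edge (2, 2)→(6, 4): d=(4,2) right/bottom  bias=-1
  edge (6, 4)→(4, 14): d=(-2,10) right/bottom  bias=-1
    (1,1)@(3, 3): e=[10,2,32] → X
    (2,1)@(5, 3): e=[34,-2,12] → .
    (1,2)@(3, 5): e=[6,10,28] → X
    (2,2)@(5, 5): e=[30,6,8] → X
    (3,2)@(7, 5): e=[54,2,-12] → .
    (1,3)@(3, 7): e=[2,18,24] → X
    (3,3)@(7, 7): e=[50,10,-16] → .
    (1,4)@(3, 9): e=[-2,26,20] → .
    (2,4)@(5, 9): e=[22,22,0] → .  [on edge]
  covered (5 px):
    . . . .
    . X . .
    . X X .
    . X X .
    . . . .
    . . . .
    . . . .
    . . . .
T2:
  2·area = 36  (B↔C swapped to make it positive)
  edge (8, 2)→(0, 12): d=(-8,10) right/bottom  bias=-1
  edge (0, 12)→(6, 0): d=(6,-12) top-left  bias=+0
  edge (6, 0)→(8, 2): d=(2,2) right/bottom  bias=-1
    (3,0)@(7, 1): e=[18,18,0] → .  [on edge]
    (2,1)@(5, 3): e=[22,6,8] → X
    (3,1)@(7, 3): e=[2,30,4] → X
    (2,2)@(5, 5): e=[6,18,12] → X
    (3,2)@(7, 5): e=[-14,42,8] → .
    (1,3)@(3, 7): e=[10,6,20] → X
    (2,3)@(5, 7): e=[-10,30,16] → .
    (1,4)@(3, 9): e=[-6,18,24] → .
  covered (4 px):
    . . . .
    . . X X
    . . X .
    . X . .
    . . . .
    . . . .
    . . . .
    . . . .

Result: 19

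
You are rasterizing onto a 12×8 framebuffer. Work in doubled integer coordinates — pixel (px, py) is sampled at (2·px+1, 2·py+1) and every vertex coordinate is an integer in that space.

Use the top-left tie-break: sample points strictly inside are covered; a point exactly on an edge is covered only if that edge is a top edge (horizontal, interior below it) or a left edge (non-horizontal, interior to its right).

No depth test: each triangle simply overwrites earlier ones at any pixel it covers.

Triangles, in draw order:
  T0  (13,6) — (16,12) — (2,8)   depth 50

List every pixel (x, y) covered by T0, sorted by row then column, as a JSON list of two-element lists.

T0:
  2·area = 72
  edge (13, 6)→(16, 12): d=(3,6) right/bottom  bias=-1
  edge (16, 12)→(2, 8): d=(-14,-4) top-left  bias=+0
  edge (2, 8)→(13, 6): d=(11,-2) top-left  bias=+0
    (4,3)@(9, 7): e=[27,42,3] → █
    (5,3)@(11, 7): e=[15,50,7] → █
    (6,3)@(13, 7): e=[3,58,11] → █
    (7,3)@(15, 7): e=[-9,66,15] → ·
    (3,4)@(7, 9): e=[45,6,21] → █
    (7,4)@(15, 9): e=[-3,38,37] → ·
    (3,5)@(7, 11): e=[51,-22,43] → ·
    (4,5)@(9, 11): e=[39,-14,47] → ·
    (5,5)@(11, 11): e=[27,-6,51] → ·
    (6,5)@(13, 11): e=[15,2,55] → █
    (7,5)@(15, 11): e=[3,10,59] → █
    (8,5)@(17, 11): e=[-9,18,63] → ·
  covered (9 px):
    · · · · · · · · · · · ·
    · · · · · · · · · · · ·
    · · · · · · · · · · · ·
    · · · · █ █ █ · · · · ·
    · · · █ █ █ █ · · · · ·
    · · · · · · █ █ · · · ·
    · · · · · · · · · · · ·
    · · · · · · · · · · · ·

Final: [[4,3],[5,3],[6,3],[3,4],[4,4],[5,4],[6,4],[6,5],[7,5]]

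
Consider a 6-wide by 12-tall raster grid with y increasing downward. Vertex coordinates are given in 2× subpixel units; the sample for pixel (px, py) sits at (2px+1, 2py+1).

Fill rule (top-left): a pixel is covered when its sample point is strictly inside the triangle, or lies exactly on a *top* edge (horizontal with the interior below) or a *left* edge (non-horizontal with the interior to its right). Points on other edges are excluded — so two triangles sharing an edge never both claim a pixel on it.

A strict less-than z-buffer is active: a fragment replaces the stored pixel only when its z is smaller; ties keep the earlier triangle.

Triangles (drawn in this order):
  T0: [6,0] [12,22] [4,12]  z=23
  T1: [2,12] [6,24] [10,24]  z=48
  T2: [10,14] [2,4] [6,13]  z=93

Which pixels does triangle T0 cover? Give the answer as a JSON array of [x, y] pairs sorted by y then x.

T0:
  2·area = 116
  edge (6, 0)→(12, 22): d=(6,22) right/bottom  bias=-1
  edge (12, 22)→(4, 12): d=(-8,-10) top-left  bias=+0
  edge (4, 12)→(6, 0): d=(2,-12) top-left  bias=+0
    (3,2)@(7, 5): e=[8,86,22] → █
    (4,2)@(9, 5): e=[-36,106,46] → ·
    (2,3)@(5, 7): e=[64,50,2] → █
    (4,3)@(9, 7): e=[-24,90,50] → ·
    (2,4)@(5, 9): e=[76,34,6] → █
    (4,4)@(9, 9): e=[-12,74,54] → ·
    (2,5)@(5, 11): e=[88,18,10] → █
    (4,5)@(9, 11): e=[0,58,58] → ·  [on edge]
    (2,6)@(5, 13): e=[100,2,14] → █
    (4,6)@(9, 13): e=[12,42,62] → █
    (5,6)@(11, 13): e=[-32,62,86] → ·
    (2,7)@(5, 15): e=[112,-14,18] → ·
  covered (14 px):
    · · · · · ·
    · · · · · ·
    · · · █ · ·
    · · █ █ · ·
    · · █ █ · ·
    · · █ █ · ·
    · · █ █ █ ·
    · · · █ █ ·
    · · · · █ ·
    · · · · · █
    · · · · · ·
    · · · · · ·
T1:
  2·area = 48  (B↔C swapped to make it positive)
  edge (2, 12)→(10, 24): d=(8,12) right/bottom  bias=-1
  edge (10, 24)→(6, 24): d=(-4,0) right/bottom  bias=-1
  edge (6, 24)→(2, 12): d=(-4,-12) top-left  bias=+0
    (0,4)@(1, 9): e=[-12,60,0] → ·  [on edge]
    (1,7)@(3, 15): e=[12,36,0] → █  [on edge]
    (2,7)@(5, 15): e=[-12,36,24] → ·
    (1,8)@(3, 17): e=[28,28,-8] → ·
    (2,8)@(5, 17): e=[4,28,16] → █
    (3,8)@(7, 17): e=[-20,28,40] → ·
    (2,9)@(5, 19): e=[20,20,8] → █
    (3,9)@(7, 19): e=[-4,20,32] → ·
    (2,10)@(5, 21): e=[36,12,0] → █  [on edge]
    (3,10)@(7, 21): e=[12,12,24] → █
    (4,10)@(9, 21): e=[-12,12,48] → ·
    (2,11)@(5, 23): e=[52,4,-8] → ·
  covered (7 px):
    · · · · · ·
    · · · · · ·
    · · · · · ·
    · · · · · ·
    · · · · · ·
    · · · · · ·
    · · · · · ·
    · █ · · · ·
    · · █ · · ·
    · · █ · · ·
    · · █ █ · ·
    · · · █ █ ·
T2:
  2·area = 32  (B↔C swapped to make it positive)
  edge (10, 14)→(6, 13): d=(-4,-1) top-left  bias=+0
  edge (6, 13)→(2, 4): d=(-4,-9) top-left  bias=+0
  edge (2, 4)→(10, 14): d=(8,10) right/bottom  bias=-1
    (2,4)@(5, 9): e=[15,7,10] → █
    (3,4)@(7, 9): e=[17,25,-10] → ·
    (2,5)@(5, 11): e=[7,-1,26] → ·
    (3,5)@(7, 11): e=[9,17,6] → █
    (4,5)@(9, 11): e=[11,35,-14] → ·
    (3,6)@(7, 13): e=[1,9,22] → █
    (4,6)@(9, 13): e=[3,27,2] → █
    (5,6)@(11, 13): e=[5,45,-18] → ·
    (3,7)@(7, 15): e=[-7,1,38] → ·
    (4,7)@(9, 15): e=[-5,19,18] → ·
  covered (4 px):
    · · · · · ·
    · · · · · ·
    · · · · · ·
    · · · · · ·
    · · █ · · ·
    · · · █ · ·
    · · · █ █ ·
    · · · · · ·
    · · · · · ·
    · · · · · ·
    · · · · · ·
    · · · · · ·

Result: [[3,2],[2,3],[3,3],[2,4],[3,4],[2,5],[3,5],[2,6],[3,6],[4,6],[3,7],[4,7],[4,8],[5,9]]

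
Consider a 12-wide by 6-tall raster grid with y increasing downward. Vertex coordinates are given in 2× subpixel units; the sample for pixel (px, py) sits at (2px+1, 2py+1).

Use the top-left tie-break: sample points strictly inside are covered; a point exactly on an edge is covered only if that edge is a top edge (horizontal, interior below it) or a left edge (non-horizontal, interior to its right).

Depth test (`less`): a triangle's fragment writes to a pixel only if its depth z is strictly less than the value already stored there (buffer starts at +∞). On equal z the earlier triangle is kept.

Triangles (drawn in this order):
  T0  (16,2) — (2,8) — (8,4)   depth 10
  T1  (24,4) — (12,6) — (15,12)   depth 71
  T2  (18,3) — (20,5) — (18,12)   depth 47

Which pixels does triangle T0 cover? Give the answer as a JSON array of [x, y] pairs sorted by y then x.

T0:
  2·area = 20
  edge (16, 2)→(2, 8): d=(-14,6) right/bottom  bias=-1
  edge (2, 8)→(8, 4): d=(6,-4) top-left  bias=+0
  edge (8, 4)→(16, 2): d=(8,-2) top-left  bias=+0
    (6,1)@(13, 3): e=[4,14,2] → █
    (7,1)@(15, 3): e=[-8,22,6] → ·
    (3,2)@(7, 5): e=[12,2,6] → █
    (4,2)@(9, 5): e=[0,10,10] → ·  [on edge]
    (6,2)@(13, 5): e=[-24,26,18] → ·
    (3,3)@(7, 7): e=[-16,14,22] → ·
  covered (2 px):
    · · · · · · · · · · · ·
    · · · · · · █ · · · · ·
    · · · █ · · · · · · · ·
    · · · · · · · · · · · ·
    · · · · · · · · · · · ·
    · · · · · · · · · · · ·
T1:
  2·area = 78  (B↔C swapped to make it positive)
  edge (24, 4)→(15, 12): d=(-9,8) right/bottom  bias=-1
  edge (15, 12)→(12, 6): d=(-3,-6) top-left  bias=+0
  edge (12, 6)→(24, 4): d=(12,-2) top-left  bias=+0
    (9,2)@(19, 5): e=[31,45,2] → █
    (10,2)@(21, 5): e=[15,57,6] → █
    (11,2)@(23, 5): e=[-1,69,10] → ·
    (6,3)@(13, 7): e=[61,3,14] → █
    (7,3)@(15, 7): e=[45,15,18] → █
    (8,3)@(17, 7): e=[29,27,22] → █
    (10,3)@(21, 7): e=[-3,51,30] → ·
    (6,4)@(13, 9): e=[43,-3,38] → ·
    (7,4)@(15, 9): e=[27,9,42] → █
    (9,4)@(19, 9): e=[-5,33,50] → ·
    (7,5)@(15, 11): e=[9,3,66] → █
    (8,5)@(17, 11): e=[-7,15,70] → ·
  covered (9 px):
    · · · · · · · · · · · ·
    · · · · · · · · · · · ·
    · · · · · · · · · █ █ ·
    · · · · · · █ █ █ █ · ·
    · · · · · · · █ █ · · ·
    · · · · · · · █ · · · ·
T2:
  2·area = 18
  edge (18, 3)→(20, 5): d=(2,2) right/bottom  bias=-1
  edge (20, 5)→(18, 12): d=(-2,7) right/bottom  bias=-1
  edge (18, 12)→(18, 3): d=(0,-9) top-left  bias=+0
    (9,2)@(19, 5): e=[2,7,9] → █
    (10,2)@(21, 5): e=[-2,-7,27] → ·
    (9,3)@(19, 7): e=[6,3,9] → █
    (10,3)@(21, 7): e=[2,-11,27] → ·
    (9,4)@(19, 9): e=[10,-1,9] → ·
  covered (2 px):
    · · · · · · · · · · · ·
    · · · · · · · · · · · ·
    · · · · · · · · · █ · ·
    · · · · · · · · · █ · ·
    · · · · · · · · · · · ·
    · · · · · · · · · · · ·

Answer: [[6,1],[3,2]]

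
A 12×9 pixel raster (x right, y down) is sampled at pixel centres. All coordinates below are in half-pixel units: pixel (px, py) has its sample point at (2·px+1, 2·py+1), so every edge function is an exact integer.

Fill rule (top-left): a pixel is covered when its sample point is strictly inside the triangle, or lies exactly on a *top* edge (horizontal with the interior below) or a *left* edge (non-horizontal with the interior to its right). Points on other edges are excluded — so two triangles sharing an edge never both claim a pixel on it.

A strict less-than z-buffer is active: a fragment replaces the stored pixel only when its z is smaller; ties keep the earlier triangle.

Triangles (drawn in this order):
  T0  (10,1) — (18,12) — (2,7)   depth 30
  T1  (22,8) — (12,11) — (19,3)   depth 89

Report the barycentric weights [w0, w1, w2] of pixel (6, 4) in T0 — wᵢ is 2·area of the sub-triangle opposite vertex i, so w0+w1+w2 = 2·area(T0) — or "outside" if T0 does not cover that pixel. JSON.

T0:
  2·area = 136
  edge (10, 1)→(18, 12): d=(8,11) right/bottom  bias=-1
  edge (18, 12)→(2, 7): d=(-16,-5) top-left  bias=+0
  edge (2, 7)→(10, 1): d=(8,-6) top-left  bias=+0
    (4,1)@(9, 3): e=[27,99,10] → #
    (5,1)@(11, 3): e=[5,109,22] → #
    (6,1)@(13, 3): e=[-17,119,34] → ·
    (2,2)@(5, 5): e=[87,47,2] → #
    (3,2)@(7, 5): e=[65,57,14] → #
    (6,2)@(13, 5): e=[-1,87,50] → ·
    (1,3)@(3, 7): e=[125,5,6] → #
    (6,3)@(13, 7): e=[15,55,66] → #
    (7,3)@(15, 7): e=[-7,65,78] → ·
    (1,4)@(3, 9): e=[141,-27,22] → ·
    (2,4)@(5, 9): e=[119,-17,34] → ·
    (3,4)@(7, 9): e=[97,-7,46] → ·
  covered (18 px):
    · · · · · · · · · · · ·
    · · · · # # · · · · · ·
    · · # # # # · · · · · ·
    · # # # # # # · · · · ·
    · · · · # # # # · · · ·
    · · · · · · · # # · · ·
    · · · · · · · · · · · ·
    · · · · · · · · · · · ·
    · · · · · · · · · · · ·
T1:
  2·area = 59
  edge (22, 8)→(12, 11): d=(-10,3) right/bottom  bias=-1
  edge (12, 11)→(19, 3): d=(7,-8) top-left  bias=+0
  edge (19, 3)→(22, 8): d=(3,5) right/bottom  bias=-1
    (9,1)@(19, 3): e=[59,0,0] → ·  [on edge]
    (9,2)@(19, 5): e=[39,14,6] → #
    (10,2)@(21, 5): e=[33,30,-4] → ·
    (8,3)@(17, 7): e=[25,12,22] → #
    (10,3)@(21, 7): e=[13,44,2] → #
    (11,3)@(23, 7): e=[7,60,-8] → ·
    (7,4)@(15, 9): e=[11,10,38] → #
    (9,4)@(19, 9): e=[-1,42,18] → ·
    (10,4)@(21, 9): e=[-7,58,8] → ·
    (7,5)@(15, 11): e=[-9,24,44] → ·
    (8,5)@(17, 11): e=[-15,40,34] → ·
  covered (6 px):
    · · · · · · · · · · · ·
    · · · · · · · · · · · ·
    · · · · · · · · · # · ·
    · · · · · · · · # # # ·
    · · · · · · · # # · · ·
    · · · · · · · · · · · ·
    · · · · · · · · · · · ·
    · · · · · · · · · · · ·
    · · · · · · · · · · · ·

Result: [23,82,31]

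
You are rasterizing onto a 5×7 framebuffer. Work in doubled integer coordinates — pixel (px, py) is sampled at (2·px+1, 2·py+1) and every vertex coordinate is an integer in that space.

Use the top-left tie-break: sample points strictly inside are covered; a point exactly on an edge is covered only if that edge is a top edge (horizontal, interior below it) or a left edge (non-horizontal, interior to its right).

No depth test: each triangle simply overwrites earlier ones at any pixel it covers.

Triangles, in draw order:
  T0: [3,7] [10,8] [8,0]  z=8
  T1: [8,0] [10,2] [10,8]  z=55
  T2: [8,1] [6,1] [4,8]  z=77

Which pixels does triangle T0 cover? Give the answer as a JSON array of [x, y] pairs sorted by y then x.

T0:
  2·area = 54  (B↔C swapped to make it positive)
  edge (3, 7)→(8, 0): d=(5,-7) top-left  bias=+0
  edge (8, 0)→(10, 8): d=(2,8) right/bottom  bias=-1
  edge (10, 8)→(3, 7): d=(-7,-1) top-left  bias=+0
    (3,1)@(7, 3): e=[8,14,32] → █
    (4,1)@(9, 3): e=[22,-2,34] → ·
    (2,2)@(5, 5): e=[4,34,16] → █
    (4,2)@(9, 5): e=[32,2,20] → █
    (1,3)@(3, 7): e=[0,54,0] → █  [on edge]
    (1,4)@(3, 9): e=[10,58,-14] → ·
    (2,4)@(5, 9): e=[24,42,-12] → ·
    (3,4)@(7, 9): e=[38,26,-10] → ·
    (4,4)@(9, 9): e=[52,10,-8] → ·
  covered (8 px):
    · · · · ·
    · · · █ ·
    · · █ █ █
    · █ █ █ █
    · · · · ·
    · · · · ·
    · · · · ·
T1:
  2·area = 12
  edge (8, 0)→(10, 2): d=(2,2) right/bottom  bias=-1
  edge (10, 2)→(10, 8): d=(0,6) right/bottom  bias=-1
  edge (10, 8)→(8, 0): d=(-2,-8) top-left  bias=+0
    (4,0)@(9, 1): e=[0,6,6] → ·  [on edge]
    (4,1)@(9, 3): e=[4,6,2] → █
    (4,2)@(9, 5): e=[8,6,-2] → ·
  covered (1 px):
    · · · · ·
    · · · · █
    · · · · ·
    · · · · ·
    · · · · ·
    · · · · ·
    · · · · ·
T2:
  2·area = 14  (B↔C swapped to make it positive)
  edge (8, 1)→(4, 8): d=(-4,7) right/bottom  bias=-1
  edge (4, 8)→(6, 1): d=(2,-7) top-left  bias=+0
  edge (6, 1)→(8, 1): d=(2,0) top-left  bias=+0
    (0,0)@(1, 1): e=[49,-35,0] → ·  [on edge]
    (1,0)@(3, 1): e=[35,-21,0] → ·  [on edge]
    (2,0)@(5, 1): e=[21,-7,0] → ·  [on edge]
    (3,0)@(7, 1): e=[7,7,0] → █  [on edge]
    (4,0)@(9, 1): e=[-7,21,0] → ·  [on edge]
    (3,1)@(7, 3): e=[-1,11,4] → ·
    (2,2)@(5, 5): e=[5,1,8] → █
    (3,2)@(7, 5): e=[-9,15,8] → ·
    (2,3)@(5, 7): e=[-3,5,12] → ·
  covered (2 px):
    · · · █ ·
    · · · · ·
    · · █ · ·
    · · · · ·
    · · · · ·
    · · · · ·
    · · · · ·

Result: [[3,1],[2,2],[3,2],[4,2],[1,3],[2,3],[3,3],[4,3]]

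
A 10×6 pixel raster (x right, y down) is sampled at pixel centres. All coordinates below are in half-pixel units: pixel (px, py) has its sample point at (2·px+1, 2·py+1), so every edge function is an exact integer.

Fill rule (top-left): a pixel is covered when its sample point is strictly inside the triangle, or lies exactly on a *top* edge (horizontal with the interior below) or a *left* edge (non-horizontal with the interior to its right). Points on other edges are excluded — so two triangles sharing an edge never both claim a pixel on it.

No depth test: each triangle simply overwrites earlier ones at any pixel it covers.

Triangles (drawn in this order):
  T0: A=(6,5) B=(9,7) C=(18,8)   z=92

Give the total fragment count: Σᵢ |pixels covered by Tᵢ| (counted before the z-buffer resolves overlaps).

T0:
  2·area = 15  (B↔C swapped to make it positive)
  edge (6, 5)→(18, 8): d=(12,3) right/bottom  bias=-1
  edge (18, 8)→(9, 7): d=(-9,-1) top-left  bias=+0
  edge (9, 7)→(6, 5): d=(-3,-2) top-left  bias=+0
    (1,1)@(3, 3): e=[-15,30,0] → ·  [on edge]
    (4,3)@(9, 7): e=[15,0,0] → █  [on edge]
    (5,3)@(11, 7): e=[9,2,4] → █
    (6,3)@(13, 7): e=[3,4,8] → █
    (7,3)@(15, 7): e=[-3,6,12] → ·
    (4,4)@(9, 9): e=[39,-18,-6] → ·
    (5,4)@(11, 9): e=[33,-16,-2] → ·
    (6,4)@(13, 9): e=[27,-14,2] → ·
    (7,5)@(15, 11): e=[45,-30,0] → ·  [on edge]
  covered (3 px):
    · · · · · · · · · ·
    · · · · · · · · · ·
    · · · · · · · · · ·
    · · · · █ █ █ · · ·
    · · · · · · · · · ·
    · · · · · · · · · ·

Result: 3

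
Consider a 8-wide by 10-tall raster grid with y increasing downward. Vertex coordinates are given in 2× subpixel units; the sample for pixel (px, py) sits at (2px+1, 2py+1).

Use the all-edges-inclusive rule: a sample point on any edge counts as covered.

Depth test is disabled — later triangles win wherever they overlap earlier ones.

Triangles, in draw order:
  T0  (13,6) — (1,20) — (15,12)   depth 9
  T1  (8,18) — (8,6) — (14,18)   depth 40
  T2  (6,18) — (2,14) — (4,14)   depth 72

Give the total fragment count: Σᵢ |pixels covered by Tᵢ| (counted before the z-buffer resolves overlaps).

T0:
  2·area = 100  (B↔C swapped to make it positive)
  edge (13, 6)→(15, 12): d=(2,6) inclusive
  edge (15, 12)→(1, 20): d=(-14,8) inclusive
  edge (1, 20)→(13, 6): d=(12,-14) inclusive
    (6,3)@(13, 7): e=[2,86,12] → #
    (7,3)@(15, 7): e=[-10,70,40] → ·
    (5,4)@(11, 9): e=[18,74,8] → #
    (7,4)@(15, 9): e=[-6,42,64] → ·
    (4,5)@(9, 11): e=[34,62,4] → #
    (7,5)@(15, 11): e=[-2,14,88] → ·
    (3,6)@(7, 13): e=[50,50,0] → #  [on edge]
    (7,6)@(15, 13): e=[2,-14,112] → ·
    (3,7)@(7, 15): e=[54,22,24] → #
    (5,7)@(11, 15): e=[30,-10,80] → ·
    (6,7)@(13, 15): e=[18,-26,108] → ·
    (2,8)@(5, 17): e=[70,10,20] → #
  covered (13 px):
    · · · · · · · ·
    · · · · · · · ·
    · · · · · · · ·
    · · · · · · # ·
    · · · · · # # ·
    · · · · # # # ·
    · · · # # # # ·
    · · · # # · · ·
    · · # · · · · ·
    · · · · · · · ·
T1:
  2·area = 72
  edge (8, 18)→(8, 6): d=(0,-12) inclusive
  edge (8, 6)→(14, 18): d=(6,12) inclusive
  edge (14, 18)→(8, 18): d=(-6,0) inclusive
    (4,4)@(9, 9): e=[12,6,54] → #
    (5,4)@(11, 9): e=[36,-18,54] → ·
    (4,5)@(9, 11): e=[12,18,42] → #
    (5,5)@(11, 11): e=[36,-6,42] → ·
    (4,6)@(9, 13): e=[12,30,30] → #
    (5,6)@(11, 13): e=[36,6,30] → #
    (6,6)@(13, 13): e=[60,-18,30] → ·
    (4,7)@(9, 15): e=[12,42,18] → #
    (6,7)@(13, 15): e=[60,-6,18] → ·
    (4,8)@(9, 17): e=[12,54,6] → #
    (6,8)@(13, 17): e=[60,6,6] → #
    (7,8)@(15, 17): e=[84,-18,6] → ·
  covered (9 px):
    · · · · · · · ·
    · · · · · · · ·
    · · · · · · · ·
    · · · · · · · ·
    · · · · # · · ·
    · · · · # · · ·
    · · · · # # · ·
    · · · · # # · ·
    · · · · # # # ·
    · · · · · · · ·
T2:
  2·area = 8
  edge (6, 18)→(2, 14): d=(-4,-4) inclusive
  edge (2, 14)→(4, 14): d=(2,0) inclusive
  edge (4, 14)→(6, 18): d=(2,4) inclusive
    (0,6)@(1, 13): e=[0,-2,10] → ·  [on edge]
    (1,7)@(3, 15): e=[0,2,6] → #  [on edge]
    (2,7)@(5, 15): e=[8,2,-2] → ·
    (1,8)@(3, 17): e=[-8,6,10] → ·
    (2,8)@(5, 17): e=[0,6,2] → #  [on edge]
    (3,8)@(7, 17): e=[8,6,-6] → ·
    (2,9)@(5, 19): e=[-8,10,6] → ·
    (3,9)@(7, 19): e=[0,10,-2] → ·  [on edge]
  covered (2 px):
    · · · · · · · ·
    · · · · · · · ·
    · · · · · · · ·
    · · · · · · · ·
    · · · · · · · ·
    · · · · · · · ·
    · · · · · · · ·
    · # · · · · · ·
    · · # · · · · ·
    · · · · · · · ·

Answer: 24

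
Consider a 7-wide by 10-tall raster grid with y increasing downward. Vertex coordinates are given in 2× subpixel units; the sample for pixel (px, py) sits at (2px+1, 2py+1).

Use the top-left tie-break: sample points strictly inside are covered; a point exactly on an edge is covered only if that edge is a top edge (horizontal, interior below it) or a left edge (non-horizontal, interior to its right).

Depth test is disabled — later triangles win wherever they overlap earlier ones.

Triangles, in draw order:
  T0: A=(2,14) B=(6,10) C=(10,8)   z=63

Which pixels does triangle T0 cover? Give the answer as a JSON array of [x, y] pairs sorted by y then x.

T0:
  2·area = 8
  edge (2, 14)→(6, 10): d=(4,-4) top-left  bias=+0
  edge (6, 10)→(10, 8): d=(4,-2) top-left  bias=+0
  edge (10, 8)→(2, 14): d=(-8,6) right/bottom  bias=-1
    (6,1)@(13, 3): e=[0,-14,22] → ·  [on edge]
    (5,2)@(11, 5): e=[0,-10,18] → ·  [on edge]
    (4,3)@(9, 7): e=[0,-6,14] → ·  [on edge]
    (3,4)@(7, 9): e=[0,-2,10] → ·  [on edge]
    (2,5)@(5, 11): e=[0,2,6] → █  [on edge]
    (3,5)@(7, 11): e=[8,6,-6] → ·
    (1,6)@(3, 13): e=[0,6,2] → █  [on edge]
    (2,6)@(5, 13): e=[8,10,-10] → ·
    (0,7)@(1, 15): e=[0,10,-2] → ·  [on edge]
    (1,7)@(3, 15): e=[8,14,-14] → ·
  covered (2 px):
    · · · · · · ·
    · · · · · · ·
    · · · · · · ·
    · · · · · · ·
    · · · · · · ·
    · · █ · · · ·
    · █ · · · · ·
    · · · · · · ·
    · · · · · · ·
    · · · · · · ·

Final: [[2,5],[1,6]]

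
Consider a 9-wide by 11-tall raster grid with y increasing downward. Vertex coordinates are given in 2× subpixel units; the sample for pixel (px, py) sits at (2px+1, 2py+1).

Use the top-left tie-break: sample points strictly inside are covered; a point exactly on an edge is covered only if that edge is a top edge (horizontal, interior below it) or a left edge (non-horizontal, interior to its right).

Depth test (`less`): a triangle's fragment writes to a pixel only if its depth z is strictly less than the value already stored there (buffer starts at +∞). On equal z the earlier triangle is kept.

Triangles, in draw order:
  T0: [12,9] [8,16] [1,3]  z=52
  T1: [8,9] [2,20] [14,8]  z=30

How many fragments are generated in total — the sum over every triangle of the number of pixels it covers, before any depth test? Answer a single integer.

T0:
  2·area = 101
  edge (12, 9)→(8, 16): d=(-4,7) right/bottom  bias=-1
  edge (8, 16)→(1, 3): d=(-7,-13) top-left  bias=+0
  edge (1, 3)→(12, 9): d=(11,6) right/bottom  bias=-1
    (0,1)@(1, 3): e=[101,0,0] → ·  [on edge]
    (1,2)@(3, 5): e=[79,12,10] → #
    (2,2)@(5, 5): e=[65,38,-2] → ·
    (1,3)@(3, 7): e=[71,-2,32] → ·
    (2,3)@(5, 7): e=[57,24,20] → #
    (3,3)@(7, 7): e=[43,50,8] → #
    (4,3)@(9, 7): e=[29,76,-4] → ·
    (2,4)@(5, 9): e=[49,10,42] → #
    (4,4)@(9, 9): e=[21,62,18] → #
    (5,4)@(11, 9): e=[7,88,6] → #
    (6,4)@(13, 9): e=[-7,114,-6] → ·
    (2,5)@(5, 11): e=[41,-4,64] → ·
  covered (11 px):
    · · · · · · · · ·
    · · · · · · · · ·
    · # · · · · · · ·
    · · # # · · · · ·
    · · # # # # · · ·
    · · · # # · · · ·
    · · · # # · · · ·
    · · · · · · · · ·
    · · · · · · · · ·
    · · · · · · · · ·
    · · · · · · · · ·
T1:
  2·area = 60  (B↔C swapped to make it positive)
  edge (8, 9)→(14, 8): d=(6,-1) top-left  bias=+0
  edge (14, 8)→(2, 20): d=(-12,12) right/bottom  bias=-1
  edge (2, 20)→(8, 9): d=(6,-11) top-left  bias=+0
    (8,2)@(17, 5): e=[-15,0,75] → ·  [on edge]
    (7,3)@(15, 7): e=[-5,0,65] → ·  [on edge]
    (4,4)@(9, 9): e=[1,48,11] → #
    (5,4)@(11, 9): e=[3,24,33] → #
    (6,4)@(13, 9): e=[5,0,55] → ·  [on edge]
    (3,5)@(7, 11): e=[11,48,1] → #
    (5,5)@(11, 11): e=[15,0,45] → ·  [on edge]
    (3,6)@(7, 13): e=[23,24,13] → #
    (4,6)@(9, 13): e=[25,0,35] → ·  [on edge]
    (2,7)@(5, 15): e=[33,24,3] → #
    (3,7)@(7, 15): e=[35,0,25] → ·  [on edge]
    (2,8)@(5, 17): e=[45,0,15] → ·  [on edge]
    (1,9)@(3, 19): e=[55,0,5] → ·  [on edge]
    (0,10)@(1, 21): e=[65,0,-5] → ·  [on edge]
  covered (6 px):
    · · · · · · · · ·
    · · · · · · · · ·
    · · · · · · · · ·
    · · · · · · · · ·
    · · · · # # · · ·
    · · · # # · · · ·
    · · · # · · · · ·
    · · # · · · · · ·
    · · · · · · · · ·
    · · · · · · · · ·
    · · · · · · · · ·

Result: 17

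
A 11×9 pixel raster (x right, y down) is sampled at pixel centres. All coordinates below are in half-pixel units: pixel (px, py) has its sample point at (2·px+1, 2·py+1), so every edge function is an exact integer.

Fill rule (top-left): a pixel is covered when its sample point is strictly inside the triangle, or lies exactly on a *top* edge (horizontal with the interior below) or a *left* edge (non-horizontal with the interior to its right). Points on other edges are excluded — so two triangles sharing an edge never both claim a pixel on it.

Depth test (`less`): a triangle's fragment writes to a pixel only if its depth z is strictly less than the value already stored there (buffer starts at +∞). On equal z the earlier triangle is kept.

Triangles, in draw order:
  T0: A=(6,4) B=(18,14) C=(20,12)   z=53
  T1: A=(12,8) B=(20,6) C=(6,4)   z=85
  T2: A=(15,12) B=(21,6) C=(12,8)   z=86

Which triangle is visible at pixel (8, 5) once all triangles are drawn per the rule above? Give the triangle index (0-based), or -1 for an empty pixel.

T0:
  2·area = 44  (B↔C swapped to make it positive)
  edge (6, 4)→(20, 12): d=(14,8) right/bottom  bias=-1
  edge (20, 12)→(18, 14): d=(-2,2) right/bottom  bias=-1
  edge (18, 14)→(6, 4): d=(-12,-10) top-left  bias=+0
    (5,3)@(11, 7): e=[2,28,14] → #
    (6,3)@(13, 7): e=[-14,24,34] → ·
    (5,4)@(11, 9): e=[30,24,-10] → ·
    (6,4)@(13, 9): e=[14,20,10] → #
    (7,4)@(15, 9): e=[-2,16,30] → ·
    (6,5)@(13, 11): e=[42,16,-14] → ·
    (7,5)@(15, 11): e=[26,12,6] → #
    (8,5)@(17, 11): e=[10,8,26] → #
    (9,5)@(19, 11): e=[-6,4,46] → ·
    (10,5)@(21, 11): e=[-22,0,66] → ·  [on edge]
    (7,6)@(15, 13): e=[54,8,-18] → ·
    (8,6)@(17, 13): e=[38,4,2] → #
    (9,6)@(19, 13): e=[22,0,22] → ·  [on edge]
    (8,7)@(17, 15): e=[66,0,-22] → ·  [on edge]
    (7,8)@(15, 17): e=[110,0,-66] → ·  [on edge]
  covered (5 px):
    · · · · · · · · · · ·
    · · · · · · · · · · ·
    · · · · · · · · · · ·
    · · · · · # · · · · ·
    · · · · · · # · · · ·
    · · · · · · · # # · ·
    · · · · · · · · # · ·
    · · · · · · · · · · ·
    · · · · · · · · · · ·
T1:
  2·area = 44  (B↔C swapped to make it positive)
  edge (12, 8)→(6, 4): d=(-6,-4) top-left  bias=+0
  edge (6, 4)→(20, 6): d=(14,2) right/bottom  bias=-1
  edge (20, 6)→(12, 8): d=(-8,2) right/bottom  bias=-1
    (4,2)@(9, 5): e=[6,8,30] → #
    (5,2)@(11, 5): e=[14,4,26] → #
    (6,2)@(13, 5): e=[22,0,22] → ·  [on edge]
    (4,3)@(9, 7): e=[-6,36,14] → ·
    (5,3)@(11, 7): e=[2,32,10] → #
    (6,3)@(13, 7): e=[10,28,6] → #
    (7,3)@(15, 7): e=[18,24,2] → #
    (8,3)@(17, 7): e=[26,20,-2] → ·
    (5,4)@(11, 9): e=[-10,60,-6] → ·
    (6,4)@(13, 9): e=[-2,56,-10] → ·
    (7,4)@(15, 9): e=[6,52,-14] → ·
  covered (5 px):
    · · · · · · · · · · ·
    · · · · · · · · · · ·
    · · · · # # · · · · ·
    · · · · · # # # · · ·
    · · · · · · · · · · ·
    · · · · · · · · · · ·
    · · · · · · · · · · ·
    · · · · · · · · · · ·
    · · · · · · · · · · ·
T2:
  2·area = 42  (B↔C swapped to make it positive)
  edge (15, 12)→(12, 8): d=(-3,-4) top-left  bias=+0
  edge (12, 8)→(21, 6): d=(9,-2) top-left  bias=+0
  edge (21, 6)→(15, 12): d=(-6,6) right/bottom  bias=-1
    (8,3)@(17, 7): e=[23,1,18] → #
    (9,3)@(19, 7): e=[31,5,6] → #
    (10,3)@(21, 7): e=[39,9,-6] → ·
    (6,4)@(13, 9): e=[1,11,30] → #
    (7,4)@(15, 9): e=[9,15,18] → #
    (9,4)@(19, 9): e=[25,23,-6] → ·
    (6,5)@(13, 11): e=[-5,29,18] → ·
    (7,5)@(15, 11): e=[3,33,6] → #
    (8,5)@(17, 11): e=[11,37,-6] → ·
    (7,6)@(15, 13): e=[-3,51,-6] → ·
  covered (6 px):
    · · · · · · · · · · ·
    · · · · · · · · · · ·
    · · · · · · · · · · ·
    · · · · · · · · # # ·
    · · · · · · # # # · ·
    · · · · · · · # · · ·
    · · · · · · · · · · ·
    · · · · · · · · · · ·
    · · · · · · · · · · ·

Z-buffer (winner per pixel, '.' = empty):
  . . . . . . . . . . .
  . . . . . . . . . . .
  . . . . 1 1 . . . . .
  . . . . . 0 1 1 2 2 .
  . . . . . . 0 2 2 . .
  . . . . . . . 0 0 . .
  . . . . . . . . 0 . .
  . . . . . . . . . . .
  . . . . . . . . . . .

Final: 0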